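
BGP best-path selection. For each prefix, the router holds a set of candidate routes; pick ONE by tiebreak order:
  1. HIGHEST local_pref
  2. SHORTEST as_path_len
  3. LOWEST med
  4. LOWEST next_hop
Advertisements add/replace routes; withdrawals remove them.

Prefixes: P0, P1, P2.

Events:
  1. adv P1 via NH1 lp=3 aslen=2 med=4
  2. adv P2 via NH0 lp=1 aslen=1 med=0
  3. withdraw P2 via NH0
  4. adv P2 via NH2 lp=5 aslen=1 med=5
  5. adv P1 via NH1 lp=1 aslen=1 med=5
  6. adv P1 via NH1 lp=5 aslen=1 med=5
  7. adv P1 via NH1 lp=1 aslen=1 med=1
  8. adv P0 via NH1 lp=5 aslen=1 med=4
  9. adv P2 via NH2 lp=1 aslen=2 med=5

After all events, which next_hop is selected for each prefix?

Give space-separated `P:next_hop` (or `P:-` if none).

Op 1: best P0=- P1=NH1 P2=-
Op 2: best P0=- P1=NH1 P2=NH0
Op 3: best P0=- P1=NH1 P2=-
Op 4: best P0=- P1=NH1 P2=NH2
Op 5: best P0=- P1=NH1 P2=NH2
Op 6: best P0=- P1=NH1 P2=NH2
Op 7: best P0=- P1=NH1 P2=NH2
Op 8: best P0=NH1 P1=NH1 P2=NH2
Op 9: best P0=NH1 P1=NH1 P2=NH2

Answer: P0:NH1 P1:NH1 P2:NH2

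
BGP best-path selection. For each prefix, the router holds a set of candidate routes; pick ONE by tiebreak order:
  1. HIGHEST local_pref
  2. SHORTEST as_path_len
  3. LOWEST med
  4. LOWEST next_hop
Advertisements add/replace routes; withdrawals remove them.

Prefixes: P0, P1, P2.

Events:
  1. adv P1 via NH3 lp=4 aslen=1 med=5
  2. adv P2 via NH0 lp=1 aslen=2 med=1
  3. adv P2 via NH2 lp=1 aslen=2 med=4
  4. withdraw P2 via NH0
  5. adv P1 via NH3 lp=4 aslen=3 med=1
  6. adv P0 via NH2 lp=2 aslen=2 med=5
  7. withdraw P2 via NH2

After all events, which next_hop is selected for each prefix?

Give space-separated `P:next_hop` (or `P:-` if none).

Op 1: best P0=- P1=NH3 P2=-
Op 2: best P0=- P1=NH3 P2=NH0
Op 3: best P0=- P1=NH3 P2=NH0
Op 4: best P0=- P1=NH3 P2=NH2
Op 5: best P0=- P1=NH3 P2=NH2
Op 6: best P0=NH2 P1=NH3 P2=NH2
Op 7: best P0=NH2 P1=NH3 P2=-

Answer: P0:NH2 P1:NH3 P2:-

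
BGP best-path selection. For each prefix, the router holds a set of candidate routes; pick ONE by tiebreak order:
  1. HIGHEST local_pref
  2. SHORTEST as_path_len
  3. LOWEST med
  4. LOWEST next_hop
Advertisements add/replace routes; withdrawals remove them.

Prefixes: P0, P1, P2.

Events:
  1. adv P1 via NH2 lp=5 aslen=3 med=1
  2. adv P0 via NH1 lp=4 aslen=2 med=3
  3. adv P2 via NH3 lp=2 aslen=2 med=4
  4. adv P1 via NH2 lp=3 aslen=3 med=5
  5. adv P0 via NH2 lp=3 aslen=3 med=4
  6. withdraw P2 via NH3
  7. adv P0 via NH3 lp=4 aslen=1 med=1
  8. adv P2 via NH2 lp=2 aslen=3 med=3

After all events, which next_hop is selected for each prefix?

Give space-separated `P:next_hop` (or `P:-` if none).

Op 1: best P0=- P1=NH2 P2=-
Op 2: best P0=NH1 P1=NH2 P2=-
Op 3: best P0=NH1 P1=NH2 P2=NH3
Op 4: best P0=NH1 P1=NH2 P2=NH3
Op 5: best P0=NH1 P1=NH2 P2=NH3
Op 6: best P0=NH1 P1=NH2 P2=-
Op 7: best P0=NH3 P1=NH2 P2=-
Op 8: best P0=NH3 P1=NH2 P2=NH2

Answer: P0:NH3 P1:NH2 P2:NH2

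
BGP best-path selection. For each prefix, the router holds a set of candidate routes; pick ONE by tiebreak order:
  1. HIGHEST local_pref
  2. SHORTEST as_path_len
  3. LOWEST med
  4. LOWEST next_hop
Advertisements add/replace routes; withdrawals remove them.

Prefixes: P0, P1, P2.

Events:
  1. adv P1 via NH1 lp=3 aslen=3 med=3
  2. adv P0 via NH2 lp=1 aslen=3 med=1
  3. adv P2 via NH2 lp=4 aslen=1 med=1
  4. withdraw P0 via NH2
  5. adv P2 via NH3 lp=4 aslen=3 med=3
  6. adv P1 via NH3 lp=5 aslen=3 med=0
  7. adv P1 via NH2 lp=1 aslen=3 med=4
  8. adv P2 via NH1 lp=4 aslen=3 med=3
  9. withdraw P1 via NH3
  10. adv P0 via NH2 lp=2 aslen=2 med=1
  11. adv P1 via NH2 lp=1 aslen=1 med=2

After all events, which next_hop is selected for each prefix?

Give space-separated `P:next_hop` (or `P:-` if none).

Op 1: best P0=- P1=NH1 P2=-
Op 2: best P0=NH2 P1=NH1 P2=-
Op 3: best P0=NH2 P1=NH1 P2=NH2
Op 4: best P0=- P1=NH1 P2=NH2
Op 5: best P0=- P1=NH1 P2=NH2
Op 6: best P0=- P1=NH3 P2=NH2
Op 7: best P0=- P1=NH3 P2=NH2
Op 8: best P0=- P1=NH3 P2=NH2
Op 9: best P0=- P1=NH1 P2=NH2
Op 10: best P0=NH2 P1=NH1 P2=NH2
Op 11: best P0=NH2 P1=NH1 P2=NH2

Answer: P0:NH2 P1:NH1 P2:NH2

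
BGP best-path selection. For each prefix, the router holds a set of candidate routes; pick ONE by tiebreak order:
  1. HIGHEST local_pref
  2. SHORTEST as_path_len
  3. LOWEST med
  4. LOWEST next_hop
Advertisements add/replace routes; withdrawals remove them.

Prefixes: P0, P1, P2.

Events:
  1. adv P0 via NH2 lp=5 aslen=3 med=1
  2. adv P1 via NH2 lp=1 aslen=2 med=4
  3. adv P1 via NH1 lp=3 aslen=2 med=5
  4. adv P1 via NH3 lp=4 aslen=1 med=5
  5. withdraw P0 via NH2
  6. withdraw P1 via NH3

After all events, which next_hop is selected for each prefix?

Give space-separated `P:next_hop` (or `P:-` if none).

Op 1: best P0=NH2 P1=- P2=-
Op 2: best P0=NH2 P1=NH2 P2=-
Op 3: best P0=NH2 P1=NH1 P2=-
Op 4: best P0=NH2 P1=NH3 P2=-
Op 5: best P0=- P1=NH3 P2=-
Op 6: best P0=- P1=NH1 P2=-

Answer: P0:- P1:NH1 P2:-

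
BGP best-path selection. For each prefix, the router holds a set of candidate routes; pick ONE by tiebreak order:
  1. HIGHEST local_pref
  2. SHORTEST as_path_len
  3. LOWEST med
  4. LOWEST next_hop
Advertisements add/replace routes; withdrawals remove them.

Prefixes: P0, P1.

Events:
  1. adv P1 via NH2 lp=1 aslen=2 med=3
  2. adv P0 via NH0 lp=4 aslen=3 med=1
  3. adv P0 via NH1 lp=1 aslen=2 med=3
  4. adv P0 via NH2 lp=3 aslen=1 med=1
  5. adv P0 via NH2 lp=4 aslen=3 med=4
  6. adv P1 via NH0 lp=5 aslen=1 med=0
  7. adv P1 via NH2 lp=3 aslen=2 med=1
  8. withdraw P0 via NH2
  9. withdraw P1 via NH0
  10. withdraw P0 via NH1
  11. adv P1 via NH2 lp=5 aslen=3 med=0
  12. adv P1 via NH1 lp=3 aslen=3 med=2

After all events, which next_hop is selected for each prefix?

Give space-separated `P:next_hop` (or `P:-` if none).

Op 1: best P0=- P1=NH2
Op 2: best P0=NH0 P1=NH2
Op 3: best P0=NH0 P1=NH2
Op 4: best P0=NH0 P1=NH2
Op 5: best P0=NH0 P1=NH2
Op 6: best P0=NH0 P1=NH0
Op 7: best P0=NH0 P1=NH0
Op 8: best P0=NH0 P1=NH0
Op 9: best P0=NH0 P1=NH2
Op 10: best P0=NH0 P1=NH2
Op 11: best P0=NH0 P1=NH2
Op 12: best P0=NH0 P1=NH2

Answer: P0:NH0 P1:NH2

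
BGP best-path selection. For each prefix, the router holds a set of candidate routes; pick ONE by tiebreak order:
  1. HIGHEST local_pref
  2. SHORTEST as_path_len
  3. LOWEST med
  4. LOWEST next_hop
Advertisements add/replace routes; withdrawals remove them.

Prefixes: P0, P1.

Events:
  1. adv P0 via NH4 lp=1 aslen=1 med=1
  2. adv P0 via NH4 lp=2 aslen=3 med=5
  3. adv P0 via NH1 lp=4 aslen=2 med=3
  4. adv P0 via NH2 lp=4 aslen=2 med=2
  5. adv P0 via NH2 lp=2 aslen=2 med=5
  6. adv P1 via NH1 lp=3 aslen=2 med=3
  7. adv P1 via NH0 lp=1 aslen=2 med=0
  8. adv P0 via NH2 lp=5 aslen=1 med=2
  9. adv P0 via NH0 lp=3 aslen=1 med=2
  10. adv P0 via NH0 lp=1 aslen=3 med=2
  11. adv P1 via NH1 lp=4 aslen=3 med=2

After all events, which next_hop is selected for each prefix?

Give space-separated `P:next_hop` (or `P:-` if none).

Op 1: best P0=NH4 P1=-
Op 2: best P0=NH4 P1=-
Op 3: best P0=NH1 P1=-
Op 4: best P0=NH2 P1=-
Op 5: best P0=NH1 P1=-
Op 6: best P0=NH1 P1=NH1
Op 7: best P0=NH1 P1=NH1
Op 8: best P0=NH2 P1=NH1
Op 9: best P0=NH2 P1=NH1
Op 10: best P0=NH2 P1=NH1
Op 11: best P0=NH2 P1=NH1

Answer: P0:NH2 P1:NH1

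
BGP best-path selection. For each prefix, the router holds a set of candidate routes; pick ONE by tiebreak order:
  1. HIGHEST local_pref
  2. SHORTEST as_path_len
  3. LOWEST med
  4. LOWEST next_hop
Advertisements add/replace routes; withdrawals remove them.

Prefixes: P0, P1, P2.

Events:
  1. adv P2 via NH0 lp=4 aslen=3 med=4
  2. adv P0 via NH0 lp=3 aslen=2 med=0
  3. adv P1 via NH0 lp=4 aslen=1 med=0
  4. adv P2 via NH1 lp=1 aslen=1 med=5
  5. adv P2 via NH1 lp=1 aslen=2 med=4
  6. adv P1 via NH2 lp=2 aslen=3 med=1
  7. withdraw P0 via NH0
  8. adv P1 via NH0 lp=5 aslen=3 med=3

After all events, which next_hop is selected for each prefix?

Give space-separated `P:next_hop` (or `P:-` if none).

Op 1: best P0=- P1=- P2=NH0
Op 2: best P0=NH0 P1=- P2=NH0
Op 3: best P0=NH0 P1=NH0 P2=NH0
Op 4: best P0=NH0 P1=NH0 P2=NH0
Op 5: best P0=NH0 P1=NH0 P2=NH0
Op 6: best P0=NH0 P1=NH0 P2=NH0
Op 7: best P0=- P1=NH0 P2=NH0
Op 8: best P0=- P1=NH0 P2=NH0

Answer: P0:- P1:NH0 P2:NH0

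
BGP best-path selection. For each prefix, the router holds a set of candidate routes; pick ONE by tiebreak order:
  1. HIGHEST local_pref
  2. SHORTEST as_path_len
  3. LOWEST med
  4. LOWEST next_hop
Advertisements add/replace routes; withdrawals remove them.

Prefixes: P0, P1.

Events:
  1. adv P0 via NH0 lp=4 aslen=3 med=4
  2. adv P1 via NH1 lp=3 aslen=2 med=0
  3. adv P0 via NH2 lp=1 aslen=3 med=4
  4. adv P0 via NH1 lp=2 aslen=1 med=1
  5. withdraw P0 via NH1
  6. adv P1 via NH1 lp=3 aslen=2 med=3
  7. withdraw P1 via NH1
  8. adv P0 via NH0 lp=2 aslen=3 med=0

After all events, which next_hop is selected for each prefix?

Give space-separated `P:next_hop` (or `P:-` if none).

Answer: P0:NH0 P1:-

Derivation:
Op 1: best P0=NH0 P1=-
Op 2: best P0=NH0 P1=NH1
Op 3: best P0=NH0 P1=NH1
Op 4: best P0=NH0 P1=NH1
Op 5: best P0=NH0 P1=NH1
Op 6: best P0=NH0 P1=NH1
Op 7: best P0=NH0 P1=-
Op 8: best P0=NH0 P1=-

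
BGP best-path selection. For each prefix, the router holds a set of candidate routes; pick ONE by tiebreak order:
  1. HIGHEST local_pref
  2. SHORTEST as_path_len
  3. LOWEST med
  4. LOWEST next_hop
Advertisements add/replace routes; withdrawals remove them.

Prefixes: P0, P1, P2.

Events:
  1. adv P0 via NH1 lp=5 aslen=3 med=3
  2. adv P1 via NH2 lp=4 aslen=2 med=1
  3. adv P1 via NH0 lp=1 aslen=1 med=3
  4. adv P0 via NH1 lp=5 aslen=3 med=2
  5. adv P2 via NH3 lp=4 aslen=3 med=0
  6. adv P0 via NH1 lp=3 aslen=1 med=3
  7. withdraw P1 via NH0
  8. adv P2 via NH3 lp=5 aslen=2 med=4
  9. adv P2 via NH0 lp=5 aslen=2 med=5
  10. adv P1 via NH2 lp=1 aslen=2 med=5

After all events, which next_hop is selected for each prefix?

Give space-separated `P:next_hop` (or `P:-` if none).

Answer: P0:NH1 P1:NH2 P2:NH3

Derivation:
Op 1: best P0=NH1 P1=- P2=-
Op 2: best P0=NH1 P1=NH2 P2=-
Op 3: best P0=NH1 P1=NH2 P2=-
Op 4: best P0=NH1 P1=NH2 P2=-
Op 5: best P0=NH1 P1=NH2 P2=NH3
Op 6: best P0=NH1 P1=NH2 P2=NH3
Op 7: best P0=NH1 P1=NH2 P2=NH3
Op 8: best P0=NH1 P1=NH2 P2=NH3
Op 9: best P0=NH1 P1=NH2 P2=NH3
Op 10: best P0=NH1 P1=NH2 P2=NH3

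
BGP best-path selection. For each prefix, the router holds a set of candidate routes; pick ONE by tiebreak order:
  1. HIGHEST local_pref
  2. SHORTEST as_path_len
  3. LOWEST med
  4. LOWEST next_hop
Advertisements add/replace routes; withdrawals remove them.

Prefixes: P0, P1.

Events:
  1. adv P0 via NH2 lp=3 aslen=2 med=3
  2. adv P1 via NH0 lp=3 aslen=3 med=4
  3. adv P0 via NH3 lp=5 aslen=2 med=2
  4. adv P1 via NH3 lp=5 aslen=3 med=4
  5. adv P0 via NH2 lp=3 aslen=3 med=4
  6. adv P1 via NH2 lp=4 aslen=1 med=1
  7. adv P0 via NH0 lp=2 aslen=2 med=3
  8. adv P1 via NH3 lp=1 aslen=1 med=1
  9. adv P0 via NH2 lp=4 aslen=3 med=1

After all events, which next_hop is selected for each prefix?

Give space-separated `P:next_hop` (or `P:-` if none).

Op 1: best P0=NH2 P1=-
Op 2: best P0=NH2 P1=NH0
Op 3: best P0=NH3 P1=NH0
Op 4: best P0=NH3 P1=NH3
Op 5: best P0=NH3 P1=NH3
Op 6: best P0=NH3 P1=NH3
Op 7: best P0=NH3 P1=NH3
Op 8: best P0=NH3 P1=NH2
Op 9: best P0=NH3 P1=NH2

Answer: P0:NH3 P1:NH2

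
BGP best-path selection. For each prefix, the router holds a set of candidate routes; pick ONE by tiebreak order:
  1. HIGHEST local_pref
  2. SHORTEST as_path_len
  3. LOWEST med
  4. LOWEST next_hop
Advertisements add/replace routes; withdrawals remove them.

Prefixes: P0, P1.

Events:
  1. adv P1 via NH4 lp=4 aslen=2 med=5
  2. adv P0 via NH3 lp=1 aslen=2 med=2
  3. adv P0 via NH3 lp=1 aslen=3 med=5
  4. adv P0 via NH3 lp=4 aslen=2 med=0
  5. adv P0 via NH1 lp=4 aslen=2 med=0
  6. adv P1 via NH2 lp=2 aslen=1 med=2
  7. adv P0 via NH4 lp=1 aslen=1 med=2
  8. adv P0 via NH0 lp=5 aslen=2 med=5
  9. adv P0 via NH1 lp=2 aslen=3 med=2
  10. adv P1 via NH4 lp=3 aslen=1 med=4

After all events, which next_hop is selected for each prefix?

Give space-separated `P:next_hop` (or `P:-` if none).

Answer: P0:NH0 P1:NH4

Derivation:
Op 1: best P0=- P1=NH4
Op 2: best P0=NH3 P1=NH4
Op 3: best P0=NH3 P1=NH4
Op 4: best P0=NH3 P1=NH4
Op 5: best P0=NH1 P1=NH4
Op 6: best P0=NH1 P1=NH4
Op 7: best P0=NH1 P1=NH4
Op 8: best P0=NH0 P1=NH4
Op 9: best P0=NH0 P1=NH4
Op 10: best P0=NH0 P1=NH4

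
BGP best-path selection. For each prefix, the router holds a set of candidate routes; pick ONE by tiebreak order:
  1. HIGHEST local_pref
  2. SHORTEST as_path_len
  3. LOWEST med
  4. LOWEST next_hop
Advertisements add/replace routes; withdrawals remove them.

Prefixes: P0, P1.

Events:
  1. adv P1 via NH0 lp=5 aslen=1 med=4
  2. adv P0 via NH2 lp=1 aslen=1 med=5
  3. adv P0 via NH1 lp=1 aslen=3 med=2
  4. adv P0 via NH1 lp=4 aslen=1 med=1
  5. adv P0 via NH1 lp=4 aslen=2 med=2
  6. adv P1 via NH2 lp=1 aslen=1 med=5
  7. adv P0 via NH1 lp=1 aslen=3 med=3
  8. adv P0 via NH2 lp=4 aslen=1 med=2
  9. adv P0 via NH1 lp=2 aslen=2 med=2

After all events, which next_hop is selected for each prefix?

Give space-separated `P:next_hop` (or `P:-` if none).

Answer: P0:NH2 P1:NH0

Derivation:
Op 1: best P0=- P1=NH0
Op 2: best P0=NH2 P1=NH0
Op 3: best P0=NH2 P1=NH0
Op 4: best P0=NH1 P1=NH0
Op 5: best P0=NH1 P1=NH0
Op 6: best P0=NH1 P1=NH0
Op 7: best P0=NH2 P1=NH0
Op 8: best P0=NH2 P1=NH0
Op 9: best P0=NH2 P1=NH0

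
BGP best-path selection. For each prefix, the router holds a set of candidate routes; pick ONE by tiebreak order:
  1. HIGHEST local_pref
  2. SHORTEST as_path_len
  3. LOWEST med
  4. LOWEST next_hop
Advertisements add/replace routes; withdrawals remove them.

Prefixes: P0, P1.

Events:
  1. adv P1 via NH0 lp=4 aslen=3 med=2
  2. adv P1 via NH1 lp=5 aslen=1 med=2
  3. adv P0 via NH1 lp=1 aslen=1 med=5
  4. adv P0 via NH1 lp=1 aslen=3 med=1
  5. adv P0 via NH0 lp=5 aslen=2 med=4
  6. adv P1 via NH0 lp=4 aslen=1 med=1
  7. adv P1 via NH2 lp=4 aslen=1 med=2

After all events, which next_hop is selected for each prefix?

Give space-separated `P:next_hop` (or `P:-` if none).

Op 1: best P0=- P1=NH0
Op 2: best P0=- P1=NH1
Op 3: best P0=NH1 P1=NH1
Op 4: best P0=NH1 P1=NH1
Op 5: best P0=NH0 P1=NH1
Op 6: best P0=NH0 P1=NH1
Op 7: best P0=NH0 P1=NH1

Answer: P0:NH0 P1:NH1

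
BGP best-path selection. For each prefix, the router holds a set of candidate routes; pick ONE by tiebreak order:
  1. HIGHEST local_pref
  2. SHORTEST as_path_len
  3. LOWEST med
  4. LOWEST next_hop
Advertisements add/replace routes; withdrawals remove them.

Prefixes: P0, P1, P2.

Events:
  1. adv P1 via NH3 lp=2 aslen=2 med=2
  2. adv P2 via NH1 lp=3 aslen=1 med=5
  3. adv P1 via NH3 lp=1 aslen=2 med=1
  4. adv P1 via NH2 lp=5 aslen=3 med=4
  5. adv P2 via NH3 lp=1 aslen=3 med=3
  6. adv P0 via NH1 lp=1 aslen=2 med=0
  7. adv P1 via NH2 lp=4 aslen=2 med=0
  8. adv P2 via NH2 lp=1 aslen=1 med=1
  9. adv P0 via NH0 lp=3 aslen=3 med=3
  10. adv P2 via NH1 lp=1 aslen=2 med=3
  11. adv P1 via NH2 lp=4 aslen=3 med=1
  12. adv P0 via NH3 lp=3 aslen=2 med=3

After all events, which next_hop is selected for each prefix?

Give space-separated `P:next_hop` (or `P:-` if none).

Answer: P0:NH3 P1:NH2 P2:NH2

Derivation:
Op 1: best P0=- P1=NH3 P2=-
Op 2: best P0=- P1=NH3 P2=NH1
Op 3: best P0=- P1=NH3 P2=NH1
Op 4: best P0=- P1=NH2 P2=NH1
Op 5: best P0=- P1=NH2 P2=NH1
Op 6: best P0=NH1 P1=NH2 P2=NH1
Op 7: best P0=NH1 P1=NH2 P2=NH1
Op 8: best P0=NH1 P1=NH2 P2=NH1
Op 9: best P0=NH0 P1=NH2 P2=NH1
Op 10: best P0=NH0 P1=NH2 P2=NH2
Op 11: best P0=NH0 P1=NH2 P2=NH2
Op 12: best P0=NH3 P1=NH2 P2=NH2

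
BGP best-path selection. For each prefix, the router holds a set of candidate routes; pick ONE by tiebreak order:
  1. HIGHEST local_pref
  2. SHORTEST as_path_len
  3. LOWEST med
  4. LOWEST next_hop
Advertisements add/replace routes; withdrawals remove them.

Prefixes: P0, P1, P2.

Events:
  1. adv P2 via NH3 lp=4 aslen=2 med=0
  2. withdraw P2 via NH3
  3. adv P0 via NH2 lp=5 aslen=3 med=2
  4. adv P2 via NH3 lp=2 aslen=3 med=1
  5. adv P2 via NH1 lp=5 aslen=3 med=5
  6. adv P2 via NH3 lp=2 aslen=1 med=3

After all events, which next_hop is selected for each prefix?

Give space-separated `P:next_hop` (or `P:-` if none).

Answer: P0:NH2 P1:- P2:NH1

Derivation:
Op 1: best P0=- P1=- P2=NH3
Op 2: best P0=- P1=- P2=-
Op 3: best P0=NH2 P1=- P2=-
Op 4: best P0=NH2 P1=- P2=NH3
Op 5: best P0=NH2 P1=- P2=NH1
Op 6: best P0=NH2 P1=- P2=NH1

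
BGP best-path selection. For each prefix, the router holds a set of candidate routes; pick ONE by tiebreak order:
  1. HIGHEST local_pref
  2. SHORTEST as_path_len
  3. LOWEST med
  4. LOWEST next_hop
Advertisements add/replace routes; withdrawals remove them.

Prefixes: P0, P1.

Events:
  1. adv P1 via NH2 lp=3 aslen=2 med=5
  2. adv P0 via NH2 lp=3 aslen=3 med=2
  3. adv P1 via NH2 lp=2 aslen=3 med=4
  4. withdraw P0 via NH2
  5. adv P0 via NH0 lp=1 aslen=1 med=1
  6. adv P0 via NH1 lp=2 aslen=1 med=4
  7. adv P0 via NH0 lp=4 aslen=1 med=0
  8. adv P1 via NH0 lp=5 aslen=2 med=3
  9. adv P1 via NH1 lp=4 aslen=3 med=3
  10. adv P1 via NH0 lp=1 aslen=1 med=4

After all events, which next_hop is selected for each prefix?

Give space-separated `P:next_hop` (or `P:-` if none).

Answer: P0:NH0 P1:NH1

Derivation:
Op 1: best P0=- P1=NH2
Op 2: best P0=NH2 P1=NH2
Op 3: best P0=NH2 P1=NH2
Op 4: best P0=- P1=NH2
Op 5: best P0=NH0 P1=NH2
Op 6: best P0=NH1 P1=NH2
Op 7: best P0=NH0 P1=NH2
Op 8: best P0=NH0 P1=NH0
Op 9: best P0=NH0 P1=NH0
Op 10: best P0=NH0 P1=NH1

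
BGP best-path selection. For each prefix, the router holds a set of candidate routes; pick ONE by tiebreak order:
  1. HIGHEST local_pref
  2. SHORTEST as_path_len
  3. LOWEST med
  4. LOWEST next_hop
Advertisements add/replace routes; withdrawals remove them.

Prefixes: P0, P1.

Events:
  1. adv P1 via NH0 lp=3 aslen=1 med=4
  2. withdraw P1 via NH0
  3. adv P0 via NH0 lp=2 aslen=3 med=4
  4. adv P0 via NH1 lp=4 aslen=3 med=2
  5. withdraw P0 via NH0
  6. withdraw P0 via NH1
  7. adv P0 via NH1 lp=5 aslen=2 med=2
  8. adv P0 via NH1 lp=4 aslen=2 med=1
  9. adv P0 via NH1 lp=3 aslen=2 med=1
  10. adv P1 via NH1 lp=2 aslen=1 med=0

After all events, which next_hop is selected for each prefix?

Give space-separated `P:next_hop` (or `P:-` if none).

Answer: P0:NH1 P1:NH1

Derivation:
Op 1: best P0=- P1=NH0
Op 2: best P0=- P1=-
Op 3: best P0=NH0 P1=-
Op 4: best P0=NH1 P1=-
Op 5: best P0=NH1 P1=-
Op 6: best P0=- P1=-
Op 7: best P0=NH1 P1=-
Op 8: best P0=NH1 P1=-
Op 9: best P0=NH1 P1=-
Op 10: best P0=NH1 P1=NH1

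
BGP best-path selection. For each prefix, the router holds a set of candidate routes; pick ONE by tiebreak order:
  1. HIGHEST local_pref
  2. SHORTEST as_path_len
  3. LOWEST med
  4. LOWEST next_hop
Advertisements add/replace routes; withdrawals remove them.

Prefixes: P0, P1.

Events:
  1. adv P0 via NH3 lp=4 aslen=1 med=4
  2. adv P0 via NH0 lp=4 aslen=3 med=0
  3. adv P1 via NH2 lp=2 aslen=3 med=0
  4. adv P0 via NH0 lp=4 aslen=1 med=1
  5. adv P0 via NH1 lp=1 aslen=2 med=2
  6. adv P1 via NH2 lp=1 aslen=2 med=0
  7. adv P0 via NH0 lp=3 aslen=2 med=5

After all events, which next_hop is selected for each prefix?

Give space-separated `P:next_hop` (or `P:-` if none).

Op 1: best P0=NH3 P1=-
Op 2: best P0=NH3 P1=-
Op 3: best P0=NH3 P1=NH2
Op 4: best P0=NH0 P1=NH2
Op 5: best P0=NH0 P1=NH2
Op 6: best P0=NH0 P1=NH2
Op 7: best P0=NH3 P1=NH2

Answer: P0:NH3 P1:NH2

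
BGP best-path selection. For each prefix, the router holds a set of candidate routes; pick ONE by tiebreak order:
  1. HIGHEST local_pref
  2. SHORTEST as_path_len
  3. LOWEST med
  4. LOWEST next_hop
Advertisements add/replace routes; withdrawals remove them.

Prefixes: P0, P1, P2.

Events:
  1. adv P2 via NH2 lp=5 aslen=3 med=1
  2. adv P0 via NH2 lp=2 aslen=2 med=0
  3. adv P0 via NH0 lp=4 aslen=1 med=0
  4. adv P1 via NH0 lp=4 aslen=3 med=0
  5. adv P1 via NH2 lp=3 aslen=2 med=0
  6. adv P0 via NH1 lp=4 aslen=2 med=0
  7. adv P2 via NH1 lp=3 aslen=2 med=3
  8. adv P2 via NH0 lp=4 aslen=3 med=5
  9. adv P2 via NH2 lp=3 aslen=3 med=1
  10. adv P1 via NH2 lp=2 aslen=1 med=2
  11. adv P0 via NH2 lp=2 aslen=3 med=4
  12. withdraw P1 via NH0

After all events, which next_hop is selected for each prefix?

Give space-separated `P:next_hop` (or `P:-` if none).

Op 1: best P0=- P1=- P2=NH2
Op 2: best P0=NH2 P1=- P2=NH2
Op 3: best P0=NH0 P1=- P2=NH2
Op 4: best P0=NH0 P1=NH0 P2=NH2
Op 5: best P0=NH0 P1=NH0 P2=NH2
Op 6: best P0=NH0 P1=NH0 P2=NH2
Op 7: best P0=NH0 P1=NH0 P2=NH2
Op 8: best P0=NH0 P1=NH0 P2=NH2
Op 9: best P0=NH0 P1=NH0 P2=NH0
Op 10: best P0=NH0 P1=NH0 P2=NH0
Op 11: best P0=NH0 P1=NH0 P2=NH0
Op 12: best P0=NH0 P1=NH2 P2=NH0

Answer: P0:NH0 P1:NH2 P2:NH0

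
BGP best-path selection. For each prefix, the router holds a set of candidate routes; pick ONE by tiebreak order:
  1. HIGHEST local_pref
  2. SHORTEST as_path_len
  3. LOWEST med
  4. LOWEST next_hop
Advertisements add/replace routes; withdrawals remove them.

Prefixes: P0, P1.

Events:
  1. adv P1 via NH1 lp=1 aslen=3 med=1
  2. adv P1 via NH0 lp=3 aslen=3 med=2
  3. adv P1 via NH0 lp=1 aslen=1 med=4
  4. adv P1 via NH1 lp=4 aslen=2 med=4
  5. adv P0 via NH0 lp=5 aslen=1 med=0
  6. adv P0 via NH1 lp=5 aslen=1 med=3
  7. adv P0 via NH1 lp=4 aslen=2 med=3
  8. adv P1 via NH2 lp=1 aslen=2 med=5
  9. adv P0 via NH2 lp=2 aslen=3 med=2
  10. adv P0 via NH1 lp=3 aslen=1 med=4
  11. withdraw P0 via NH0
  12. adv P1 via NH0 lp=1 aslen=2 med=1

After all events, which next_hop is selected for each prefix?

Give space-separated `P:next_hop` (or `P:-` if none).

Answer: P0:NH1 P1:NH1

Derivation:
Op 1: best P0=- P1=NH1
Op 2: best P0=- P1=NH0
Op 3: best P0=- P1=NH0
Op 4: best P0=- P1=NH1
Op 5: best P0=NH0 P1=NH1
Op 6: best P0=NH0 P1=NH1
Op 7: best P0=NH0 P1=NH1
Op 8: best P0=NH0 P1=NH1
Op 9: best P0=NH0 P1=NH1
Op 10: best P0=NH0 P1=NH1
Op 11: best P0=NH1 P1=NH1
Op 12: best P0=NH1 P1=NH1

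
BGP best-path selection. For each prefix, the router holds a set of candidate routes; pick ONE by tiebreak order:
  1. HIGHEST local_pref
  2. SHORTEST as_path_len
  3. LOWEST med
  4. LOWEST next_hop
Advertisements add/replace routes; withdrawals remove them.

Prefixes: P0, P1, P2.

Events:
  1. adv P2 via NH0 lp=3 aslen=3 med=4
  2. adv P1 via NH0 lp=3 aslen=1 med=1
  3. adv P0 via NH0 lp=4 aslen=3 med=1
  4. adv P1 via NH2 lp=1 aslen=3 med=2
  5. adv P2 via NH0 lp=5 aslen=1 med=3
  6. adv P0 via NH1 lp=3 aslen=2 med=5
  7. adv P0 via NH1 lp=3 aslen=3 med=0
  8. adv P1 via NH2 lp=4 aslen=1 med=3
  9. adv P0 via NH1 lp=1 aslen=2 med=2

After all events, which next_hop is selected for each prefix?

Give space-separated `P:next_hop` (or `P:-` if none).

Op 1: best P0=- P1=- P2=NH0
Op 2: best P0=- P1=NH0 P2=NH0
Op 3: best P0=NH0 P1=NH0 P2=NH0
Op 4: best P0=NH0 P1=NH0 P2=NH0
Op 5: best P0=NH0 P1=NH0 P2=NH0
Op 6: best P0=NH0 P1=NH0 P2=NH0
Op 7: best P0=NH0 P1=NH0 P2=NH0
Op 8: best P0=NH0 P1=NH2 P2=NH0
Op 9: best P0=NH0 P1=NH2 P2=NH0

Answer: P0:NH0 P1:NH2 P2:NH0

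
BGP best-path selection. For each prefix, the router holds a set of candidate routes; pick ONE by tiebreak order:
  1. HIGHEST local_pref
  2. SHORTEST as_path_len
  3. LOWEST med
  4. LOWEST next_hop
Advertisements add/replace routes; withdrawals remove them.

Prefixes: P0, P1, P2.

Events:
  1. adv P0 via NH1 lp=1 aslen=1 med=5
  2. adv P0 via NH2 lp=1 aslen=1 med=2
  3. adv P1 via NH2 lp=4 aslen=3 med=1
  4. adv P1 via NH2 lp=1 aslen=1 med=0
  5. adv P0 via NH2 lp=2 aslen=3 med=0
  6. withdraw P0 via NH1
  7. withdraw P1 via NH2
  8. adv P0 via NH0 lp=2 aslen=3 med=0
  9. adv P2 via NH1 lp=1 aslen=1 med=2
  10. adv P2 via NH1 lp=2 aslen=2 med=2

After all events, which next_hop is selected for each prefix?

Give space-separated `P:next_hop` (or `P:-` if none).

Op 1: best P0=NH1 P1=- P2=-
Op 2: best P0=NH2 P1=- P2=-
Op 3: best P0=NH2 P1=NH2 P2=-
Op 4: best P0=NH2 P1=NH2 P2=-
Op 5: best P0=NH2 P1=NH2 P2=-
Op 6: best P0=NH2 P1=NH2 P2=-
Op 7: best P0=NH2 P1=- P2=-
Op 8: best P0=NH0 P1=- P2=-
Op 9: best P0=NH0 P1=- P2=NH1
Op 10: best P0=NH0 P1=- P2=NH1

Answer: P0:NH0 P1:- P2:NH1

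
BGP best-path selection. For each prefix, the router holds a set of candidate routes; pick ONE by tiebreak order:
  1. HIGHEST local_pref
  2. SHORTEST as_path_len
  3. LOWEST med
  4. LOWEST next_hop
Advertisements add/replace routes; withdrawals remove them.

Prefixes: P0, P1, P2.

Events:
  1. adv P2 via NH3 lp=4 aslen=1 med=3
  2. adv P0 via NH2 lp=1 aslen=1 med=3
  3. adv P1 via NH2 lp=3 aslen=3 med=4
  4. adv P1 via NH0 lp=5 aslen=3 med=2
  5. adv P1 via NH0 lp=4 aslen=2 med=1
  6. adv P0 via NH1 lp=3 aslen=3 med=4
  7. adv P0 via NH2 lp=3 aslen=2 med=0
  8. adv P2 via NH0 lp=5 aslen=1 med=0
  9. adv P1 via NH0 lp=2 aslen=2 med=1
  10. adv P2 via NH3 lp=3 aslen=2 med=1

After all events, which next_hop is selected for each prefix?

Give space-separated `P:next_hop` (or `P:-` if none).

Op 1: best P0=- P1=- P2=NH3
Op 2: best P0=NH2 P1=- P2=NH3
Op 3: best P0=NH2 P1=NH2 P2=NH3
Op 4: best P0=NH2 P1=NH0 P2=NH3
Op 5: best P0=NH2 P1=NH0 P2=NH3
Op 6: best P0=NH1 P1=NH0 P2=NH3
Op 7: best P0=NH2 P1=NH0 P2=NH3
Op 8: best P0=NH2 P1=NH0 P2=NH0
Op 9: best P0=NH2 P1=NH2 P2=NH0
Op 10: best P0=NH2 P1=NH2 P2=NH0

Answer: P0:NH2 P1:NH2 P2:NH0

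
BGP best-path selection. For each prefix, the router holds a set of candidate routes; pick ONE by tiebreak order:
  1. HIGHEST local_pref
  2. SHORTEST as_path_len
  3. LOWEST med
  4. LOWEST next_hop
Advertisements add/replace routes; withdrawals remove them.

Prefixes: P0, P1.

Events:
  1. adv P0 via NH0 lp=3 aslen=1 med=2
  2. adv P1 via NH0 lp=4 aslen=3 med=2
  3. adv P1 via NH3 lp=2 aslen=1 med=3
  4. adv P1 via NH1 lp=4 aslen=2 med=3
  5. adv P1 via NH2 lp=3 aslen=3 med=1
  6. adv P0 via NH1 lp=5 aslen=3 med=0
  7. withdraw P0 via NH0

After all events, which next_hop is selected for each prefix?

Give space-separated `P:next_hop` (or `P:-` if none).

Op 1: best P0=NH0 P1=-
Op 2: best P0=NH0 P1=NH0
Op 3: best P0=NH0 P1=NH0
Op 4: best P0=NH0 P1=NH1
Op 5: best P0=NH0 P1=NH1
Op 6: best P0=NH1 P1=NH1
Op 7: best P0=NH1 P1=NH1

Answer: P0:NH1 P1:NH1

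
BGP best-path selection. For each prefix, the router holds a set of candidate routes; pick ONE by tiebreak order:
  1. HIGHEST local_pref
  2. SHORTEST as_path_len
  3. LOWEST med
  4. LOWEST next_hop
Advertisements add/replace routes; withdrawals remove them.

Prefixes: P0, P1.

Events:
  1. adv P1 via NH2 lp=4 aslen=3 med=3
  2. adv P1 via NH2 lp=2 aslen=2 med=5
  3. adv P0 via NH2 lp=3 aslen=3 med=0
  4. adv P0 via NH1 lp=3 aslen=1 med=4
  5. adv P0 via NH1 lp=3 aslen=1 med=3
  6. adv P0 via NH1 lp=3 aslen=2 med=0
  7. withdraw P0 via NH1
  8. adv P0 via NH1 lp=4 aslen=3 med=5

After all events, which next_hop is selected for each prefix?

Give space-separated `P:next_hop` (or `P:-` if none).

Op 1: best P0=- P1=NH2
Op 2: best P0=- P1=NH2
Op 3: best P0=NH2 P1=NH2
Op 4: best P0=NH1 P1=NH2
Op 5: best P0=NH1 P1=NH2
Op 6: best P0=NH1 P1=NH2
Op 7: best P0=NH2 P1=NH2
Op 8: best P0=NH1 P1=NH2

Answer: P0:NH1 P1:NH2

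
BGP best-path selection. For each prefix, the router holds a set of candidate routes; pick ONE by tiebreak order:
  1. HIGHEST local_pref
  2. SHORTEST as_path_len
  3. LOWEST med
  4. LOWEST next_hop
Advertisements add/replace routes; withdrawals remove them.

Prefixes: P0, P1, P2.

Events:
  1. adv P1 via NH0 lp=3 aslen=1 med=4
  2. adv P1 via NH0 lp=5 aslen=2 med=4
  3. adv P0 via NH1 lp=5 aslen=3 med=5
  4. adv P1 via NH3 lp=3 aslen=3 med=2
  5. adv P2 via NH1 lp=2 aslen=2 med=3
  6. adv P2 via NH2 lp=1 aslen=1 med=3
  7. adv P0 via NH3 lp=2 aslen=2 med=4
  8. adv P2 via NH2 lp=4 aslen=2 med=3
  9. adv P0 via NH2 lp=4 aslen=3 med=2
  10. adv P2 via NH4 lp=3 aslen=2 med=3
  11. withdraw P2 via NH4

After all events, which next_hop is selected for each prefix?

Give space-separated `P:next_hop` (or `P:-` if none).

Op 1: best P0=- P1=NH0 P2=-
Op 2: best P0=- P1=NH0 P2=-
Op 3: best P0=NH1 P1=NH0 P2=-
Op 4: best P0=NH1 P1=NH0 P2=-
Op 5: best P0=NH1 P1=NH0 P2=NH1
Op 6: best P0=NH1 P1=NH0 P2=NH1
Op 7: best P0=NH1 P1=NH0 P2=NH1
Op 8: best P0=NH1 P1=NH0 P2=NH2
Op 9: best P0=NH1 P1=NH0 P2=NH2
Op 10: best P0=NH1 P1=NH0 P2=NH2
Op 11: best P0=NH1 P1=NH0 P2=NH2

Answer: P0:NH1 P1:NH0 P2:NH2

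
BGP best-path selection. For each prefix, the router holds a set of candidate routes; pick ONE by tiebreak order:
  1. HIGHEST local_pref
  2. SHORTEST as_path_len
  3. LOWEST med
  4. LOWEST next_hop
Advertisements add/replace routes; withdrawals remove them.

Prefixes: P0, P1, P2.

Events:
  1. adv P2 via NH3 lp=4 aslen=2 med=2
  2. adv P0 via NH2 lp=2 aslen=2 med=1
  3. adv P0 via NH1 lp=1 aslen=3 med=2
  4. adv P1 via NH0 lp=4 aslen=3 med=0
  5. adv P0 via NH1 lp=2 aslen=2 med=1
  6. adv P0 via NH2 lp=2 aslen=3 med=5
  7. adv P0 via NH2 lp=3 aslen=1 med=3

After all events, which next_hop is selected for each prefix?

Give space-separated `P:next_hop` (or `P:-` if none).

Answer: P0:NH2 P1:NH0 P2:NH3

Derivation:
Op 1: best P0=- P1=- P2=NH3
Op 2: best P0=NH2 P1=- P2=NH3
Op 3: best P0=NH2 P1=- P2=NH3
Op 4: best P0=NH2 P1=NH0 P2=NH3
Op 5: best P0=NH1 P1=NH0 P2=NH3
Op 6: best P0=NH1 P1=NH0 P2=NH3
Op 7: best P0=NH2 P1=NH0 P2=NH3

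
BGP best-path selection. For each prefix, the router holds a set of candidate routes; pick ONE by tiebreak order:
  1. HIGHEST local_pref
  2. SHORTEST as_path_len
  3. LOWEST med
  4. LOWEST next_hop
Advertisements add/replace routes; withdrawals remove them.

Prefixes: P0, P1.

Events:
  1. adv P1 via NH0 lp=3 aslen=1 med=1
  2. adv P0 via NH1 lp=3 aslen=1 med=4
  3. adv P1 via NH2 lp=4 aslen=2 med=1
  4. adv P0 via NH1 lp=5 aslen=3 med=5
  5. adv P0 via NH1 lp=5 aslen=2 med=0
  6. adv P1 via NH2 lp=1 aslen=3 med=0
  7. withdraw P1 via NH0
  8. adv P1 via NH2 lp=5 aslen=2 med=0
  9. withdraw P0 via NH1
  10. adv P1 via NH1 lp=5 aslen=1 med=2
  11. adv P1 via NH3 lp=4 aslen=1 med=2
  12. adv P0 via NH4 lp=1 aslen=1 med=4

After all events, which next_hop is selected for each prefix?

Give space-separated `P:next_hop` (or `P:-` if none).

Op 1: best P0=- P1=NH0
Op 2: best P0=NH1 P1=NH0
Op 3: best P0=NH1 P1=NH2
Op 4: best P0=NH1 P1=NH2
Op 5: best P0=NH1 P1=NH2
Op 6: best P0=NH1 P1=NH0
Op 7: best P0=NH1 P1=NH2
Op 8: best P0=NH1 P1=NH2
Op 9: best P0=- P1=NH2
Op 10: best P0=- P1=NH1
Op 11: best P0=- P1=NH1
Op 12: best P0=NH4 P1=NH1

Answer: P0:NH4 P1:NH1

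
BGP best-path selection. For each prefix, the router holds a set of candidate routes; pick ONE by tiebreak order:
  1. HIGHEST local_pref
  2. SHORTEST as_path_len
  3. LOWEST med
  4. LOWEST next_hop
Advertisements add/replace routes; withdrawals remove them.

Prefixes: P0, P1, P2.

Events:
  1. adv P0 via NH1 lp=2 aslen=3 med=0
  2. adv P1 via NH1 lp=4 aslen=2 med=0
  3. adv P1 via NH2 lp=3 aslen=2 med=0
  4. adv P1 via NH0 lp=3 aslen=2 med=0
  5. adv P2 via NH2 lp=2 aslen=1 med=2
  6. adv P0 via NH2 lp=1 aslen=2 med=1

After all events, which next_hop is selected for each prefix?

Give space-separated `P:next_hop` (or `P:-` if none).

Answer: P0:NH1 P1:NH1 P2:NH2

Derivation:
Op 1: best P0=NH1 P1=- P2=-
Op 2: best P0=NH1 P1=NH1 P2=-
Op 3: best P0=NH1 P1=NH1 P2=-
Op 4: best P0=NH1 P1=NH1 P2=-
Op 5: best P0=NH1 P1=NH1 P2=NH2
Op 6: best P0=NH1 P1=NH1 P2=NH2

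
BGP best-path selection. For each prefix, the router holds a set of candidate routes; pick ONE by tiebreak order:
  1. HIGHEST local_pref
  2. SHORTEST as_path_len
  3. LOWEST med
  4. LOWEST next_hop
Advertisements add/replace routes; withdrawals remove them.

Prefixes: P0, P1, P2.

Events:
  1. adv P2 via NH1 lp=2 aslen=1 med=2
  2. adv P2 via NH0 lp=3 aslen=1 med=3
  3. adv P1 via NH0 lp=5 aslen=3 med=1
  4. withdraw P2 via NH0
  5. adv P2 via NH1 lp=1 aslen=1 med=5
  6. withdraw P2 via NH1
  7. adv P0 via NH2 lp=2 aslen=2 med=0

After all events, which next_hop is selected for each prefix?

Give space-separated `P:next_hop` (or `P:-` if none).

Op 1: best P0=- P1=- P2=NH1
Op 2: best P0=- P1=- P2=NH0
Op 3: best P0=- P1=NH0 P2=NH0
Op 4: best P0=- P1=NH0 P2=NH1
Op 5: best P0=- P1=NH0 P2=NH1
Op 6: best P0=- P1=NH0 P2=-
Op 7: best P0=NH2 P1=NH0 P2=-

Answer: P0:NH2 P1:NH0 P2:-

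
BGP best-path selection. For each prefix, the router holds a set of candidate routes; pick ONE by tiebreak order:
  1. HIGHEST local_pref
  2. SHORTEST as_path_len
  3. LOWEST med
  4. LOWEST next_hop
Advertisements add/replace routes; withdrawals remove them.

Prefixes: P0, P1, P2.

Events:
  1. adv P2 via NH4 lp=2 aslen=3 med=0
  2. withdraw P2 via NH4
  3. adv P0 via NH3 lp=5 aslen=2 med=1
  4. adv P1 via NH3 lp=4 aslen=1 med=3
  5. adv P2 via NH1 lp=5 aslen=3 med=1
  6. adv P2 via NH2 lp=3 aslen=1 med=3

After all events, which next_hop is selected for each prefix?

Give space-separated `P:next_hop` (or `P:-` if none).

Answer: P0:NH3 P1:NH3 P2:NH1

Derivation:
Op 1: best P0=- P1=- P2=NH4
Op 2: best P0=- P1=- P2=-
Op 3: best P0=NH3 P1=- P2=-
Op 4: best P0=NH3 P1=NH3 P2=-
Op 5: best P0=NH3 P1=NH3 P2=NH1
Op 6: best P0=NH3 P1=NH3 P2=NH1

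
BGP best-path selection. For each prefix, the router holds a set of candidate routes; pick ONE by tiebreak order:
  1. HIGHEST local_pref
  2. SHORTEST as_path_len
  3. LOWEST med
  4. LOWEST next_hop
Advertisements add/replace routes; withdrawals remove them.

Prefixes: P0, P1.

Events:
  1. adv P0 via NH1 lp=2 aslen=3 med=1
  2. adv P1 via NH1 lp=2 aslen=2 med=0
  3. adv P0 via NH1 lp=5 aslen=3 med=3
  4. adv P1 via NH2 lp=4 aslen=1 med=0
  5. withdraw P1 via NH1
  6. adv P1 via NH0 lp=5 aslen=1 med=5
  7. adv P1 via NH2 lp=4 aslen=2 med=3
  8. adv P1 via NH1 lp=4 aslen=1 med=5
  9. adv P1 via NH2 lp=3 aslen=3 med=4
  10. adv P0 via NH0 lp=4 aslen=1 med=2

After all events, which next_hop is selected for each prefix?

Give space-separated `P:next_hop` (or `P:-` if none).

Answer: P0:NH1 P1:NH0

Derivation:
Op 1: best P0=NH1 P1=-
Op 2: best P0=NH1 P1=NH1
Op 3: best P0=NH1 P1=NH1
Op 4: best P0=NH1 P1=NH2
Op 5: best P0=NH1 P1=NH2
Op 6: best P0=NH1 P1=NH0
Op 7: best P0=NH1 P1=NH0
Op 8: best P0=NH1 P1=NH0
Op 9: best P0=NH1 P1=NH0
Op 10: best P0=NH1 P1=NH0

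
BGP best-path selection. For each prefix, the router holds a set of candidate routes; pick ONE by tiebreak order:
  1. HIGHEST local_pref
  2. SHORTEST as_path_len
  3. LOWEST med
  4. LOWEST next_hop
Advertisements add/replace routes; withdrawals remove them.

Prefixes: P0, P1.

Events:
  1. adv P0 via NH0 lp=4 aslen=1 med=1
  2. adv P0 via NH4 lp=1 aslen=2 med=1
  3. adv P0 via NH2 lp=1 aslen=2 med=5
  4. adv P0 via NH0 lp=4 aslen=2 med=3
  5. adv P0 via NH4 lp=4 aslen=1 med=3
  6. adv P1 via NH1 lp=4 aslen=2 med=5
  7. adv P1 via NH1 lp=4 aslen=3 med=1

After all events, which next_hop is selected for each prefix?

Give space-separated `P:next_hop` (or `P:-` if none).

Answer: P0:NH4 P1:NH1

Derivation:
Op 1: best P0=NH0 P1=-
Op 2: best P0=NH0 P1=-
Op 3: best P0=NH0 P1=-
Op 4: best P0=NH0 P1=-
Op 5: best P0=NH4 P1=-
Op 6: best P0=NH4 P1=NH1
Op 7: best P0=NH4 P1=NH1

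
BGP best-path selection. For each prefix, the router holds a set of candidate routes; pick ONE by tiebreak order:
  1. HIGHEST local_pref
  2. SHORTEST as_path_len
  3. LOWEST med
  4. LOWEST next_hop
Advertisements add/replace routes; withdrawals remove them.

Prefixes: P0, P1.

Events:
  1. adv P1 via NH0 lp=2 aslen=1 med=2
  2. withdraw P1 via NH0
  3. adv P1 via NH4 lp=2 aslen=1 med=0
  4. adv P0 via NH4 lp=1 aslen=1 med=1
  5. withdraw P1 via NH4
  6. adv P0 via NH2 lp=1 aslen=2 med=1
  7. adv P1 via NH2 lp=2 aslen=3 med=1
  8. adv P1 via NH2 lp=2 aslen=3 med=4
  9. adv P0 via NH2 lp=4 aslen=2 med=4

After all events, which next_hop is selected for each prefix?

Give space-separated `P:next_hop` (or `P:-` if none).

Op 1: best P0=- P1=NH0
Op 2: best P0=- P1=-
Op 3: best P0=- P1=NH4
Op 4: best P0=NH4 P1=NH4
Op 5: best P0=NH4 P1=-
Op 6: best P0=NH4 P1=-
Op 7: best P0=NH4 P1=NH2
Op 8: best P0=NH4 P1=NH2
Op 9: best P0=NH2 P1=NH2

Answer: P0:NH2 P1:NH2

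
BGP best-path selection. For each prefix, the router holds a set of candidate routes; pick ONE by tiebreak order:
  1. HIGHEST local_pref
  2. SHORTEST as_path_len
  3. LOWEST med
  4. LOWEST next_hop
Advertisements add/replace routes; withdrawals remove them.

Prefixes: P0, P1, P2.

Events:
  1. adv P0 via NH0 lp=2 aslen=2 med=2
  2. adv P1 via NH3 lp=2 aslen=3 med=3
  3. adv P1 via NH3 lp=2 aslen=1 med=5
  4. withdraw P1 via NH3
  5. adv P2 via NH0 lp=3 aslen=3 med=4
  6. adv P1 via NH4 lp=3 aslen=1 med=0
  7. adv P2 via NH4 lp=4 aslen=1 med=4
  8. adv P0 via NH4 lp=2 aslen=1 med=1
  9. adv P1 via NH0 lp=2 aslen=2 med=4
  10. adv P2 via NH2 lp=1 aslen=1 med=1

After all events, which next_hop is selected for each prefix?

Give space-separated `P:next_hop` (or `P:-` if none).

Answer: P0:NH4 P1:NH4 P2:NH4

Derivation:
Op 1: best P0=NH0 P1=- P2=-
Op 2: best P0=NH0 P1=NH3 P2=-
Op 3: best P0=NH0 P1=NH3 P2=-
Op 4: best P0=NH0 P1=- P2=-
Op 5: best P0=NH0 P1=- P2=NH0
Op 6: best P0=NH0 P1=NH4 P2=NH0
Op 7: best P0=NH0 P1=NH4 P2=NH4
Op 8: best P0=NH4 P1=NH4 P2=NH4
Op 9: best P0=NH4 P1=NH4 P2=NH4
Op 10: best P0=NH4 P1=NH4 P2=NH4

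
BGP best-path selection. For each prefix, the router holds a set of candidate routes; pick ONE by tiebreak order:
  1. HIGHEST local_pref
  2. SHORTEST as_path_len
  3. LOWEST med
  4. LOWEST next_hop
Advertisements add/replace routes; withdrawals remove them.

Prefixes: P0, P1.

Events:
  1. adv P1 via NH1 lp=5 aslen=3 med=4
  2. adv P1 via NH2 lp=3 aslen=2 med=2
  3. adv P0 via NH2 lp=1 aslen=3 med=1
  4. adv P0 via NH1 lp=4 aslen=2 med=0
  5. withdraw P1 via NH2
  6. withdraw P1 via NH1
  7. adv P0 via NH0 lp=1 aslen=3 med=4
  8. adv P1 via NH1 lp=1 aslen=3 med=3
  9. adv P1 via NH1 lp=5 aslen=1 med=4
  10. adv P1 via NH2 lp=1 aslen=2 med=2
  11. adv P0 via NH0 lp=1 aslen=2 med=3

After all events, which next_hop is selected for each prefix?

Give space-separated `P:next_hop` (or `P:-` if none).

Answer: P0:NH1 P1:NH1

Derivation:
Op 1: best P0=- P1=NH1
Op 2: best P0=- P1=NH1
Op 3: best P0=NH2 P1=NH1
Op 4: best P0=NH1 P1=NH1
Op 5: best P0=NH1 P1=NH1
Op 6: best P0=NH1 P1=-
Op 7: best P0=NH1 P1=-
Op 8: best P0=NH1 P1=NH1
Op 9: best P0=NH1 P1=NH1
Op 10: best P0=NH1 P1=NH1
Op 11: best P0=NH1 P1=NH1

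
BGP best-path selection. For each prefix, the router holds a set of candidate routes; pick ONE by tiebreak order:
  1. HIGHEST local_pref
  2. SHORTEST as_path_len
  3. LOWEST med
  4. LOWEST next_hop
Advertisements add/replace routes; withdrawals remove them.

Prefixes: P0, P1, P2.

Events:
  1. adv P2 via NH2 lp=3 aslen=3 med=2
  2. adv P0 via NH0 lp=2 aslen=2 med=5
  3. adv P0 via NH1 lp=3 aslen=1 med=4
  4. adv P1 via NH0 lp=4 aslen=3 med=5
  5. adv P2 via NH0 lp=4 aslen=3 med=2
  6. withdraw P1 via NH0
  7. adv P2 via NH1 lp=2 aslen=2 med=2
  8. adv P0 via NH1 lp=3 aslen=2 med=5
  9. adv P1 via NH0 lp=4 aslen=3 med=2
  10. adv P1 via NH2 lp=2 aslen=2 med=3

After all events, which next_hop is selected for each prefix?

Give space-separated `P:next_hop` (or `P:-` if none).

Op 1: best P0=- P1=- P2=NH2
Op 2: best P0=NH0 P1=- P2=NH2
Op 3: best P0=NH1 P1=- P2=NH2
Op 4: best P0=NH1 P1=NH0 P2=NH2
Op 5: best P0=NH1 P1=NH0 P2=NH0
Op 6: best P0=NH1 P1=- P2=NH0
Op 7: best P0=NH1 P1=- P2=NH0
Op 8: best P0=NH1 P1=- P2=NH0
Op 9: best P0=NH1 P1=NH0 P2=NH0
Op 10: best P0=NH1 P1=NH0 P2=NH0

Answer: P0:NH1 P1:NH0 P2:NH0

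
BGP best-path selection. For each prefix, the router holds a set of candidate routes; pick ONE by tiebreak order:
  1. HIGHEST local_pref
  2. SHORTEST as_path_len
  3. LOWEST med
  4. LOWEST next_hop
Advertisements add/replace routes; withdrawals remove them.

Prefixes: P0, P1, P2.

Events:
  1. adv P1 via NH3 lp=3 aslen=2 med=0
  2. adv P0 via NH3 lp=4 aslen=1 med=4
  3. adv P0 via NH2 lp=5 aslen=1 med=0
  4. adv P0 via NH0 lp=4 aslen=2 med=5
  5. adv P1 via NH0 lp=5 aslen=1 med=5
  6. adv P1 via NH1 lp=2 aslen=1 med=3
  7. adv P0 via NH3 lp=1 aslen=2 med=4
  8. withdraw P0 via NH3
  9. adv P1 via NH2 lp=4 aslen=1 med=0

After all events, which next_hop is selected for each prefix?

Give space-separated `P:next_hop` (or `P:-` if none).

Op 1: best P0=- P1=NH3 P2=-
Op 2: best P0=NH3 P1=NH3 P2=-
Op 3: best P0=NH2 P1=NH3 P2=-
Op 4: best P0=NH2 P1=NH3 P2=-
Op 5: best P0=NH2 P1=NH0 P2=-
Op 6: best P0=NH2 P1=NH0 P2=-
Op 7: best P0=NH2 P1=NH0 P2=-
Op 8: best P0=NH2 P1=NH0 P2=-
Op 9: best P0=NH2 P1=NH0 P2=-

Answer: P0:NH2 P1:NH0 P2:-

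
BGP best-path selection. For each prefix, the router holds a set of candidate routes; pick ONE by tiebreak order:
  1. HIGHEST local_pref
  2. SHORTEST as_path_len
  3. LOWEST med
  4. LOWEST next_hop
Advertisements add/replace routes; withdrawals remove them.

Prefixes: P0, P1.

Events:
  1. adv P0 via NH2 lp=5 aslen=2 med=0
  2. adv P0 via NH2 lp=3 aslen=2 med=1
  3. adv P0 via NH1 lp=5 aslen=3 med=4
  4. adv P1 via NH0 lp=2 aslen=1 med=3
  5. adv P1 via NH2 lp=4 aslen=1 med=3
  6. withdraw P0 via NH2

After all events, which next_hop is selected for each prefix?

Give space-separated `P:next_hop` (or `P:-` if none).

Answer: P0:NH1 P1:NH2

Derivation:
Op 1: best P0=NH2 P1=-
Op 2: best P0=NH2 P1=-
Op 3: best P0=NH1 P1=-
Op 4: best P0=NH1 P1=NH0
Op 5: best P0=NH1 P1=NH2
Op 6: best P0=NH1 P1=NH2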